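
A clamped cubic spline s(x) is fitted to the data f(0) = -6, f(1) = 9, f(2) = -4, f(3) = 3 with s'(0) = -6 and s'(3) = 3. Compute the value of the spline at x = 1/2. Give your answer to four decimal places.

Write M_i for s''(x_i). With h_i = 1, 1, 1 and divided differences Δ_i = 15, -13, 7, the continuity of s' gives the tridiagonal system
  1·M_0 + 4·M_1 + 1·M_2 = 6(Δ_1 - Δ_0) = -168
  1·M_1 + 4·M_2 + 1·M_3 = 6(Δ_2 - Δ_1) = 120
Clamped end conditions give two more equations: 2h_0·M_0 + h_0·M_1 = 6(Δ_0 - s'(0)) = 126 and h_2·M_2 + 2h_2·M_3 = 6(s'(3) - Δ_2) = -24.
Solving the tridiagonal system: M_0 = 524/5, M_1 = -418/5, M_2 = 308/5, M_3 = -214/5.
On [0, 1], s(x) = -6 - 6·x + 262/5·x² - 157/5·x³.
With x = 1/2: s(1/2) = 7/40.

0.1750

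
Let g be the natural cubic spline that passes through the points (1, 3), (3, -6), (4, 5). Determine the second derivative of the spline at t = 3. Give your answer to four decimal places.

Write m_i for g''(x_i). With h_i = 2, 1 and divided differences Δ_i = -9/2, 11, the continuity of g' gives the tridiagonal system
  2·m_0 + 6·m_1 + 1·m_2 = 6(Δ_1 - Δ_0) = 93
Natural end conditions: m_0 = m_2 = 0.
Forward elimination and back-substitution give m_0 = 0, m_1 = 31/2, m_2 = 0.

15.5000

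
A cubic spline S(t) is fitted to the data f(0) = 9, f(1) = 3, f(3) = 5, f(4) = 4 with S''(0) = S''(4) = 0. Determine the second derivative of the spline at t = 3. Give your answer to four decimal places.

-4.8750

Put m_i = S'' at the i-th knot. Here h = (1, 2, 1) and Δ = (-6, 1, -1), so the interior equations h_(i-1)·m_(i-1) + 2(h_(i-1)+h_i)·m_i + h_i·m_(i+1) = 6(Δ_i − Δ_(i-1)) read
  1·m_0 + 6·m_1 + 2·m_2 = 6(Δ_1 - Δ_0) = 42
  2·m_1 + 6·m_2 + 1·m_3 = 6(Δ_2 - Δ_1) = -12
Natural end conditions: m_0 = m_3 = 0.
Solving the tridiagonal system: m_0 = 0, m_1 = 69/8, m_2 = -39/8, m_3 = 0.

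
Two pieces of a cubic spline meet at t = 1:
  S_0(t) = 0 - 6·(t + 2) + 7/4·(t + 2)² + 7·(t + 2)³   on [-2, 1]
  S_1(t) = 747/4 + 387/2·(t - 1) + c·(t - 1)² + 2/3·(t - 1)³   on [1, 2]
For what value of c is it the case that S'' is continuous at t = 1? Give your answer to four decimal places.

64.7500

S_0''(t) = 7/2 + 42·(t + 2), so S_0''(1) = 259/2. On the right, S_1''(1) = 2c, so c = 259/4.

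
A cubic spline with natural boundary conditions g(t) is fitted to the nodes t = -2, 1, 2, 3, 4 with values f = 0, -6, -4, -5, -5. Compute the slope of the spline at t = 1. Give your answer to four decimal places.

With σ_i denoting the second derivative at x_i, h_i = 3, 1, 1, 1, and Δ_i = (y_(i+1) − y_i)/h_i = -2, 2, -1, 0:
  3·σ_0 + 8·σ_1 + 1·σ_2 = 6(Δ_1 - Δ_0) = 24
  1·σ_1 + 4·σ_2 + 1·σ_3 = 6(Δ_2 - Δ_1) = -18
  1·σ_2 + 4·σ_3 + 1·σ_4 = 6(Δ_3 - Δ_2) = 6
Natural end conditions: σ_0 = σ_4 = 0.
Hence σ_0 = 0, σ_1 = 219/58, σ_2 = -180/29, σ_3 = 177/58, σ_4 = 0.
On [1, 2], g'(t) = b_1 + 2c_1·(t - 1) + 3d_1·(t - 1)² with b_1 = Δ_1 - h_1(2σ_1 + σ_2)/6 = 103/58, c_1 = σ_1/2 = 219/116, d_1 = (σ_2 - σ_1)/(6h_1) = -193/116. So g'(1) = 103/58.

1.7759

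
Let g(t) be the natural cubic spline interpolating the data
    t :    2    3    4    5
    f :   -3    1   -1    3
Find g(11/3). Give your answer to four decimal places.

Let M_i = g''(x_i). Step sizes h_i = 1, 1, 1; slopes of the chords Δ_i = (y_(i+1) - y_i)/h_i = 4, -2, 4.
  1·M_0 + 4·M_1 + 1·M_2 = 6(Δ_1 - Δ_0) = -36
  1·M_1 + 4·M_2 + 1·M_3 = 6(Δ_2 - Δ_1) = 36
Natural end conditions: M_0 = M_3 = 0.
Solving the tridiagonal system: M_0 = 0, M_1 = -12, M_2 = 12, M_3 = 0.
On [3, 4], g(t) = 1 + 0·(t - 3) - 6·(t - 3)² + 4·(t - 3)³.
With (t - 3) = 2/3: g(11/3) = -13/27.

-0.4815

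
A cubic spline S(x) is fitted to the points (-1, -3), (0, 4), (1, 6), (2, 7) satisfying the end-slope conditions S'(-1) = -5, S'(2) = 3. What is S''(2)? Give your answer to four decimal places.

With M_i denoting the second derivative at x_i, h_i = 1, 1, 1, and Δ_i = (y_(i+1) − y_i)/h_i = 7, 2, 1:
  1·M_0 + 4·M_1 + 1·M_2 = 6(Δ_1 - Δ_0) = -30
  1·M_1 + 4·M_2 + 1·M_3 = 6(Δ_2 - Δ_1) = -6
Clamped end conditions give two more equations: 2h_0·M_0 + h_0·M_1 = 6(Δ_0 - S'(-1)) = 72 and h_2·M_2 + 2h_2·M_3 = 6(S'(2) - Δ_2) = 12.
Solving: M_0 = 686/15, M_1 = -292/15, M_2 = 32/15, M_3 = 74/15.

4.9333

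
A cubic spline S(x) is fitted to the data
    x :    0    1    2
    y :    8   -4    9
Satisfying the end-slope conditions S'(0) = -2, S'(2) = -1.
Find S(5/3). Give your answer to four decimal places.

Let m_i = S''(x_i). Step sizes h_i = 1, 1; slopes of the chords Δ_i = (y_(i+1) - y_i)/h_i = -12, 13.
  1·m_0 + 4·m_1 + 1·m_2 = 6(Δ_1 - Δ_0) = 150
Clamped end conditions give two more equations: 2h_0·m_0 + h_0·m_1 = 6(Δ_0 - S'(0)) = -60 and h_1·m_1 + 2h_1·m_2 = 6(S'(2) - Δ_1) = -84.
Solving: m_0 = -67, m_1 = 74, m_2 = -79.
On [1, 2], S(x) = -4 + 3/2·(x - 1) + 37·(x - 1)² - 51/2·(x - 1)³.
With (x - 1) = 2/3: S(5/3) = 53/9.

5.8889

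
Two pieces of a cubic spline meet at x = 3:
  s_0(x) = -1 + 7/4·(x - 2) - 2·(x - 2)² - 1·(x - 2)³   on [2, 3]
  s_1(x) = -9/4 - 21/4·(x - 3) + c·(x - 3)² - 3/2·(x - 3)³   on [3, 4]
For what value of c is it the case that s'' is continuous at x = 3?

s_0''(x) = -4 - 6·(x - 2), so s_0''(3) = -10. On the right, s_1''(3) = 2c, so c = -5.

-5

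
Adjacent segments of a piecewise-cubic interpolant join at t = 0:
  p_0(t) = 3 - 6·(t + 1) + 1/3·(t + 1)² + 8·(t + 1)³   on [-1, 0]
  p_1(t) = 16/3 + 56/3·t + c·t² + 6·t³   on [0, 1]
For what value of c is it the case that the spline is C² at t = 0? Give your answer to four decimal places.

24.3333

p_0''(t) = 2/3 + 48·(t + 1), so p_0''(0) = 146/3. On the right, p_1''(0) = 2c, so c = 73/3.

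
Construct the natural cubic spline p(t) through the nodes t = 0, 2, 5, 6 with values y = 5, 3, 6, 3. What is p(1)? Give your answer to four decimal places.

Put m_i = p'' at the i-th knot. Here h = (2, 3, 1) and Δ = (-1, 1, -3), so the interior equations h_(i-1)·m_(i-1) + 2(h_(i-1)+h_i)·m_i + h_i·m_(i+1) = 6(Δ_i − Δ_(i-1)) read
  2·m_0 + 10·m_1 + 3·m_2 = 6(Δ_1 - Δ_0) = 12
  3·m_1 + 8·m_2 + 1·m_3 = 6(Δ_2 - Δ_1) = -24
Natural end conditions: m_0 = m_3 = 0.
Solving: m_0 = 0, m_1 = 168/71, m_2 = -276/71, m_3 = 0.
On [0, 2], p(t) = 5 - 127/71·t + 0·t² + 14/71·t³.
With t = 1: p(1) = 242/71.

3.4085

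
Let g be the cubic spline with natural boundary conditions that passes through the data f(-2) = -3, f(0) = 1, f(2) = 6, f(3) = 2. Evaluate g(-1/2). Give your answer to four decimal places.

Put m_i = g'' at the i-th knot. Here h = (2, 2, 1) and Δ = (2, 5/2, -4), so the interior equations h_(i-1)·m_(i-1) + 2(h_(i-1)+h_i)·m_i + h_i·m_(i+1) = 6(Δ_i − Δ_(i-1)) read
  2·m_0 + 8·m_1 + 2·m_2 = 6(Δ_1 - Δ_0) = 3
  2·m_1 + 6·m_2 + 1·m_3 = 6(Δ_2 - Δ_1) = -39
Natural end conditions: m_0 = m_3 = 0.
Hence m_0 = 0, m_1 = 24/11, m_2 = -159/22, m_3 = 0.
On [-2, 0], g(t) = -3 + 14/11·(t + 2) + 0·(t + 2)² + 2/11·(t + 2)³.
With (t + 2) = 3/2: g(-1/2) = -21/44.

-0.4773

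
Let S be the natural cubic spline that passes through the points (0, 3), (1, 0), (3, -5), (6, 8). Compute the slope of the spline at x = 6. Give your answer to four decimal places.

With M_i denoting the second derivative at x_i, h_i = 1, 2, 3, and Δ_i = (y_(i+1) − y_i)/h_i = -3, -5/2, 13/3:
  1·M_0 + 6·M_1 + 2·M_2 = 6(Δ_1 - Δ_0) = 3
  2·M_1 + 10·M_2 + 3·M_3 = 6(Δ_2 - Δ_1) = 41
Natural end conditions: M_0 = M_3 = 0.
Forward elimination and back-substitution give M_0 = 0, M_1 = -13/14, M_2 = 30/7, M_3 = 0.
On [3, 6], S'(x) = b_2 + 2c_2·(x - 3) + 3d_2·(x - 3)² with b_2 = Δ_2 - h_2(2M_2 + M_3)/6 = 1/21, c_2 = M_2/2 = 15/7, d_2 = (M_3 - M_2)/(6h_2) = -5/21. So S'(6) = 136/21.

6.4762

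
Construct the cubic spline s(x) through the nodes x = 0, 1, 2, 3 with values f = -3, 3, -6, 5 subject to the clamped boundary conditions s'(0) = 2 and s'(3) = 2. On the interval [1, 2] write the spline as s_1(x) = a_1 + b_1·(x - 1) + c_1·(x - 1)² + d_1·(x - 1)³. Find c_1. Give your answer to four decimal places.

With σ_i denoting the second derivative at x_i, h_i = 1, 1, 1, and Δ_i = (y_(i+1) − y_i)/h_i = 6, -9, 11:
  1·σ_0 + 4·σ_1 + 1·σ_2 = 6(Δ_1 - Δ_0) = -90
  1·σ_1 + 4·σ_2 + 1·σ_3 = 6(Δ_2 - Δ_1) = 120
Clamped end conditions give two more equations: 2h_0·σ_0 + h_0·σ_1 = 6(Δ_0 - s'(0)) = 24 and h_2·σ_2 + 2h_2·σ_3 = 6(s'(3) - Δ_2) = -54.
Forward elimination and back-substitution give σ_0 = 172/5, σ_1 = -224/5, σ_2 = 274/5, σ_3 = -272/5.
On [1, 2], with s_1(x) = a_1 + b_1·(x - 1) + c_1·(x - 1)² + d_1·(x - 1)³: c_1 = σ_1/2 = -112/5, d_1 = (σ_2 - σ_1)/(6h_1) = 83/5, b_1 = Δ_1 - h_1(2σ_1 + σ_2)/6 = -16/5.

-22.4000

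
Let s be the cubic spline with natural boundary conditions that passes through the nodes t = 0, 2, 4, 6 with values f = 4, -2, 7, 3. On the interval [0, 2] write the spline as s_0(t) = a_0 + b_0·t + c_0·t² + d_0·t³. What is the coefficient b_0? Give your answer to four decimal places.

-5.4333

Put σ_i = s'' at the i-th knot. Here h = (2, 2, 2) and Δ = (-3, 9/2, -2), so the interior equations h_(i-1)·σ_(i-1) + 2(h_(i-1)+h_i)·σ_i + h_i·σ_(i+1) = 6(Δ_i − Δ_(i-1)) read
  2·σ_0 + 8·σ_1 + 2·σ_2 = 6(Δ_1 - Δ_0) = 45
  2·σ_1 + 8·σ_2 + 2·σ_3 = 6(Δ_2 - Δ_1) = -39
Natural end conditions: σ_0 = σ_3 = 0.
Solving the tridiagonal system: σ_0 = 0, σ_1 = 73/10, σ_2 = -67/10, σ_3 = 0.
On [0, 2], with s_0(t) = a_0 + b_0·t + c_0·t² + d_0·t³: c_0 = σ_0/2 = 0, d_0 = (σ_1 - σ_0)/(6h_0) = 73/120, b_0 = Δ_0 - h_0(2σ_0 + σ_1)/6 = -163/30.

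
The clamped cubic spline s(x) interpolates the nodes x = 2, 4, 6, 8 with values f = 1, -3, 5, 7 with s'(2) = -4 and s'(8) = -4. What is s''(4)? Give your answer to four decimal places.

4.8000

Write σ_i for s''(x_i). With h_i = 2, 2, 2 and divided differences Δ_i = -2, 4, 1, the continuity of s' gives the tridiagonal system
  2·σ_0 + 8·σ_1 + 2·σ_2 = 6(Δ_1 - Δ_0) = 36
  2·σ_1 + 8·σ_2 + 2·σ_3 = 6(Δ_2 - Δ_1) = -18
Clamped end conditions give two more equations: 2h_0·σ_0 + h_0·σ_1 = 6(Δ_0 - s'(2)) = 12 and h_2·σ_2 + 2h_2·σ_3 = 6(s'(8) - Δ_2) = -30.
Solving: σ_0 = 3/5, σ_1 = 24/5, σ_2 = -9/5, σ_3 = -33/5.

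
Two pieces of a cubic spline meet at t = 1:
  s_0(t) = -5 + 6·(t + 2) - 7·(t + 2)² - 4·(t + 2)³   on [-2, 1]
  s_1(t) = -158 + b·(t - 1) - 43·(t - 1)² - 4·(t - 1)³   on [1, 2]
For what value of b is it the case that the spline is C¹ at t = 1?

-144

s_0'(t) = 6 - 14·(t + 2) - 12·(t + 2)², so s_0'(1) = -144. On the right, s_1'(1) = b, so b = -144.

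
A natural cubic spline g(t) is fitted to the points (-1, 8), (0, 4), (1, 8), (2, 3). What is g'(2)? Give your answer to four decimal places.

With m_i denoting the second derivative at x_i, h_i = 1, 1, 1, and Δ_i = (y_(i+1) − y_i)/h_i = -4, 4, -5:
  1·m_0 + 4·m_1 + 1·m_2 = 6(Δ_1 - Δ_0) = 48
  1·m_1 + 4·m_2 + 1·m_3 = 6(Δ_2 - Δ_1) = -54
Natural end conditions: m_0 = m_3 = 0.
Hence m_0 = 0, m_1 = 82/5, m_2 = -88/5, m_3 = 0.
On [1, 2], g'(t) = b_2 + 2c_2·(t - 1) + 3d_2·(t - 1)² with b_2 = Δ_2 - h_2(2m_2 + m_3)/6 = 13/15, c_2 = m_2/2 = -44/5, d_2 = (m_3 - m_2)/(6h_2) = 44/15. So g'(2) = -119/15.

-7.9333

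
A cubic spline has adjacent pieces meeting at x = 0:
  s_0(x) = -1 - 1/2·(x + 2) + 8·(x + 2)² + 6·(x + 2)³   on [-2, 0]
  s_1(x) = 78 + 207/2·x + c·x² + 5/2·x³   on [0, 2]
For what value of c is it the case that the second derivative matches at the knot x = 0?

44

s_0''(x) = 16 + 36·(x + 2), so s_0''(0) = 88. On the right, s_1''(0) = 2c, so c = 44.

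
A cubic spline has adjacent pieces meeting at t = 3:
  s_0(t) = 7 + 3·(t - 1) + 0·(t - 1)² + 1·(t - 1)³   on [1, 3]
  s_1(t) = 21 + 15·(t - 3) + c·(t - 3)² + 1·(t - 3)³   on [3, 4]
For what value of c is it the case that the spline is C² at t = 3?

6

s_0''(t) = 0 + 6·(t - 1), so s_0''(3) = 12. On the right, s_1''(3) = 2c, so c = 6.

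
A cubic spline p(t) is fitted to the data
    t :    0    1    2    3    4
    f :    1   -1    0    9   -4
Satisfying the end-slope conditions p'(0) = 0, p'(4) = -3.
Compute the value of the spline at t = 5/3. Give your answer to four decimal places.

With σ_i denoting the second derivative at x_i, h_i = 1, 1, 1, 1, and Δ_i = (y_(i+1) − y_i)/h_i = -2, 1, 9, -13:
  1·σ_0 + 4·σ_1 + 1·σ_2 = 6(Δ_1 - Δ_0) = 18
  1·σ_1 + 4·σ_2 + 1·σ_3 = 6(Δ_2 - Δ_1) = 48
  1·σ_2 + 4·σ_3 + 1·σ_4 = 6(Δ_3 - Δ_2) = -132
Clamped end conditions give two more equations: 2h_0·σ_0 + h_0·σ_1 = 6(Δ_0 - p'(0)) = -12 and h_3·σ_3 + 2h_3·σ_4 = 6(p'(4) - Δ_3) = 60.
Forward elimination and back-substitution give σ_0 = -81/14, σ_1 = -3/7, σ_2 = 51/2, σ_3 = -375/7, σ_4 = 795/14.
On [1, 2], p(t) = -1 - 87/28·(t - 1) - 3/14·(t - 1)² + 121/28·(t - 1)³.
With (t - 1) = 2/3: p(5/3) = -713/378.

-1.8862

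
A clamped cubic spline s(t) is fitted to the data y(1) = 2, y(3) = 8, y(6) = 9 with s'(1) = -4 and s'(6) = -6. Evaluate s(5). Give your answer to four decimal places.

12.5852

Put σ_i = s'' at the i-th knot. Here h = (2, 3) and Δ = (3, 1/3), so the interior equations h_(i-1)·σ_(i-1) + 2(h_(i-1)+h_i)·σ_i + h_i·σ_(i+1) = 6(Δ_i − Δ_(i-1)) read
  2·σ_0 + 10·σ_1 + 3·σ_2 = 6(Δ_1 - Δ_0) = -16
Clamped end conditions give two more equations: 2h_0·σ_0 + h_0·σ_1 = 6(Δ_0 - s'(1)) = 42 and h_1·σ_1 + 2h_1·σ_2 = 6(s'(6) - Δ_1) = -38.
Forward elimination and back-substitution give σ_0 = 117/10, σ_1 = -12/5, σ_2 = -77/15.
On [3, 6], s(t) = 8 + 53/10·(t - 3) - 6/5·(t - 3)² - 41/270·(t - 3)³.
With (t - 3) = 2: s(5) = 1699/135.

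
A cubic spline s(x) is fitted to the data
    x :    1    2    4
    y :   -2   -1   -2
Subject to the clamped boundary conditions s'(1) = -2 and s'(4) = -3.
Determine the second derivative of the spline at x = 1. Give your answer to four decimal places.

10.1667

Let m_i = s''(x_i). Step sizes h_i = 1, 2; slopes of the chords Δ_i = (y_(i+1) - y_i)/h_i = 1, -1/2.
  1·m_0 + 6·m_1 + 2·m_2 = 6(Δ_1 - Δ_0) = -9
Clamped end conditions give two more equations: 2h_0·m_0 + h_0·m_1 = 6(Δ_0 - s'(1)) = 18 and h_1·m_1 + 2h_1·m_2 = 6(s'(4) - Δ_1) = -15.
Forward elimination and back-substitution give m_0 = 61/6, m_1 = -7/3, m_2 = -31/12.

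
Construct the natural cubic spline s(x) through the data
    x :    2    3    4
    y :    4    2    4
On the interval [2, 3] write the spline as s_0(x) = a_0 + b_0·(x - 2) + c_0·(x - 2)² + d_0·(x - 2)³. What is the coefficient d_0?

Let σ_i = s''(x_i). Step sizes h_i = 1, 1; slopes of the chords Δ_i = (y_(i+1) - y_i)/h_i = -2, 2.
  1·σ_0 + 4·σ_1 + 1·σ_2 = 6(Δ_1 - Δ_0) = 24
Natural end conditions: σ_0 = σ_2 = 0.
Forward elimination and back-substitution give σ_0 = 0, σ_1 = 6, σ_2 = 0.
On [2, 3], with s_0(x) = a_0 + b_0·(x - 2) + c_0·(x - 2)² + d_0·(x - 2)³: c_0 = σ_0/2 = 0, d_0 = (σ_1 - σ_0)/(6h_0) = 1, b_0 = Δ_0 - h_0(2σ_0 + σ_1)/6 = -3.

1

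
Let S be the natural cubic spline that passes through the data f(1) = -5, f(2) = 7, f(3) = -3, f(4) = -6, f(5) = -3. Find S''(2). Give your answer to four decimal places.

Write M_i for S''(x_i). With h_i = 1, 1, 1, 1 and divided differences Δ_i = 12, -10, -3, 3, the continuity of S' gives the tridiagonal system
  1·M_0 + 4·M_1 + 1·M_2 = 6(Δ_1 - Δ_0) = -132
  1·M_1 + 4·M_2 + 1·M_3 = 6(Δ_2 - Δ_1) = 42
  1·M_2 + 4·M_3 + 1·M_4 = 6(Δ_3 - Δ_2) = 36
Natural end conditions: M_0 = M_4 = 0.
Hence M_0 = 0, M_1 = -264/7, M_2 = 132/7, M_3 = 30/7, M_4 = 0.

-37.7143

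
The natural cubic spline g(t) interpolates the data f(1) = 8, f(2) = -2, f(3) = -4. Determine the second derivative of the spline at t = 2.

With M_i denoting the second derivative at x_i, h_i = 1, 1, and Δ_i = (y_(i+1) − y_i)/h_i = -10, -2:
  1·M_0 + 4·M_1 + 1·M_2 = 6(Δ_1 - Δ_0) = 48
Natural end conditions: M_0 = M_2 = 0.
Forward elimination and back-substitution give M_0 = 0, M_1 = 12, M_2 = 0.

12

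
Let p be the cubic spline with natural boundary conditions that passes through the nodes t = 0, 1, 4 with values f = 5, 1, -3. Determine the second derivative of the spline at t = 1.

2

Write σ_i for p''(x_i). With h_i = 1, 3 and divided differences Δ_i = -4, -4/3, the continuity of p' gives the tridiagonal system
  1·σ_0 + 8·σ_1 + 3·σ_2 = 6(Δ_1 - Δ_0) = 16
Natural end conditions: σ_0 = σ_2 = 0.
Forward elimination and back-substitution give σ_0 = 0, σ_1 = 2, σ_2 = 0.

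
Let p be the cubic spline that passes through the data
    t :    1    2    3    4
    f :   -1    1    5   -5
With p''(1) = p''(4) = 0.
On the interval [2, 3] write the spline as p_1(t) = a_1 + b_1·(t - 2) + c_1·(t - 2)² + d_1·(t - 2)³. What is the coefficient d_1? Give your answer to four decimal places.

-5.3333

Let m_i = p''(x_i). Step sizes h_i = 1, 1, 1; slopes of the chords Δ_i = (y_(i+1) - y_i)/h_i = 2, 4, -10.
  1·m_0 + 4·m_1 + 1·m_2 = 6(Δ_1 - Δ_0) = 12
  1·m_1 + 4·m_2 + 1·m_3 = 6(Δ_2 - Δ_1) = -84
Natural end conditions: m_0 = m_3 = 0.
Solving the tridiagonal system: m_0 = 0, m_1 = 44/5, m_2 = -116/5, m_3 = 0.
On [2, 3], with p_1(t) = a_1 + b_1·(t - 2) + c_1·(t - 2)² + d_1·(t - 2)³: c_1 = m_1/2 = 22/5, d_1 = (m_2 - m_1)/(6h_1) = -16/3, b_1 = Δ_1 - h_1(2m_1 + m_2)/6 = 74/15.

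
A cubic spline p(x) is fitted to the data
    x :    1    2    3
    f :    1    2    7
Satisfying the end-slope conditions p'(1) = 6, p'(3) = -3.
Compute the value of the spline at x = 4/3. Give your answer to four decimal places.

1.8704

Put m_i = p'' at the i-th knot. Here h = (1, 1) and Δ = (1, 5), so the interior equations h_(i-1)·m_(i-1) + 2(h_(i-1)+h_i)·m_i + h_i·m_(i+1) = 6(Δ_i − Δ_(i-1)) read
  1·m_0 + 4·m_1 + 1·m_2 = 6(Δ_1 - Δ_0) = 24
Clamped end conditions give two more equations: 2h_0·m_0 + h_0·m_1 = 6(Δ_0 - p'(1)) = -30 and h_1·m_1 + 2h_1·m_2 = 6(p'(3) - Δ_1) = -48.
Hence m_0 = -51/2, m_1 = 21, m_2 = -69/2.
On [1, 2], p(x) = 1 + 6·(x - 1) - 51/4·(x - 1)² + 31/4·(x - 1)³.
With (x - 1) = 1/3: p(4/3) = 101/54.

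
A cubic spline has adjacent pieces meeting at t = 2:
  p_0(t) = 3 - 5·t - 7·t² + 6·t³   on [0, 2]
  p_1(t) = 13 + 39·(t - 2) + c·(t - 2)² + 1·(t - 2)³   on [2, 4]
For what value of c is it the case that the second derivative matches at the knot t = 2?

p_0''(t) = -14 + 36·t, so p_0''(2) = 58. On the right, p_1''(2) = 2c, so c = 29.

29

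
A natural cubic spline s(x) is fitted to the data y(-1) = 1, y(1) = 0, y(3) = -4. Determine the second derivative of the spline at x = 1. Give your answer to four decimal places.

-1.1250

Put M_i = s'' at the i-th knot. Here h = (2, 2) and Δ = (-1/2, -2), so the interior equations h_(i-1)·M_(i-1) + 2(h_(i-1)+h_i)·M_i + h_i·M_(i+1) = 6(Δ_i − Δ_(i-1)) read
  2·M_0 + 8·M_1 + 2·M_2 = 6(Δ_1 - Δ_0) = -9
Natural end conditions: M_0 = M_2 = 0.
Hence M_0 = 0, M_1 = -9/8, M_2 = 0.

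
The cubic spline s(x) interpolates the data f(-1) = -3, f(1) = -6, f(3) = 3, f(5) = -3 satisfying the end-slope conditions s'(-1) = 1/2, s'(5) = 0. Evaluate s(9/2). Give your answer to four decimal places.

-2.0031

Put σ_i = s'' at the i-th knot. Here h = (2, 2, 2) and Δ = (-3/2, 9/2, -3), so the interior equations h_(i-1)·σ_(i-1) + 2(h_(i-1)+h_i)·σ_i + h_i·σ_(i+1) = 6(Δ_i − Δ_(i-1)) read
  2·σ_0 + 8·σ_1 + 2·σ_2 = 6(Δ_1 - Δ_0) = 36
  2·σ_1 + 8·σ_2 + 2·σ_3 = 6(Δ_2 - Δ_1) = -45
Clamped end conditions give two more equations: 2h_0·σ_0 + h_0·σ_1 = 6(Δ_0 - s'(-1)) = -12 and h_2·σ_2 + 2h_2·σ_3 = 6(s'(5) - Δ_2) = 18.
Solving the tridiagonal system: σ_0 = -112/15, σ_1 = 134/15, σ_2 = -154/15, σ_3 = 289/30.
On [3, 5], s(x) = 3 + 19/30·(x - 3) - 77/15·(x - 3)² + 199/120·(x - 3)³.
With (x - 3) = 3/2: s(9/2) = -641/320.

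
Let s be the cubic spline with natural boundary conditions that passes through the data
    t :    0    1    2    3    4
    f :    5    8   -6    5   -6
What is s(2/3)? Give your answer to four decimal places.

9.4934

Let M_i = s''(x_i). Step sizes h_i = 1, 1, 1, 1; slopes of the chords Δ_i = (y_(i+1) - y_i)/h_i = 3, -14, 11, -11.
  1·M_0 + 4·M_1 + 1·M_2 = 6(Δ_1 - Δ_0) = -102
  1·M_1 + 4·M_2 + 1·M_3 = 6(Δ_2 - Δ_1) = 150
  1·M_2 + 4·M_3 + 1·M_4 = 6(Δ_3 - Δ_2) = -132
Natural end conditions: M_0 = M_4 = 0.
Forward elimination and back-substitution give M_0 = 0, M_1 = -1131/28, M_2 = 417/7, M_3 = -1341/28, M_4 = 0.
On [0, 1], s(t) = 5 + 545/56·t + 0·t² - 377/56·t³.
With t = 2/3: s(2/3) = 7177/756.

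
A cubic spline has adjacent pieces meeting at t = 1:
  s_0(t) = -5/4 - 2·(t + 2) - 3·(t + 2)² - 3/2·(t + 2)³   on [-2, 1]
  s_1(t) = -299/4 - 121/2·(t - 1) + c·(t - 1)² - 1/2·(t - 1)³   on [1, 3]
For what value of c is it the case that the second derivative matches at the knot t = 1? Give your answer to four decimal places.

s_0''(t) = -6 - 9·(t + 2), so s_0''(1) = -33. On the right, s_1''(1) = 2c, so c = -33/2.

-16.5000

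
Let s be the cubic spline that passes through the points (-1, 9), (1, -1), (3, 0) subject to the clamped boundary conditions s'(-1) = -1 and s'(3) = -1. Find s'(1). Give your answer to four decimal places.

-2.8750

Put M_i = s'' at the i-th knot. Here h = (2, 2) and Δ = (-5, 1/2), so the interior equations h_(i-1)·M_(i-1) + 2(h_(i-1)+h_i)·M_i + h_i·M_(i+1) = 6(Δ_i − Δ_(i-1)) read
  2·M_0 + 8·M_1 + 2·M_2 = 6(Δ_1 - Δ_0) = 33
Clamped end conditions give two more equations: 2h_0·M_0 + h_0·M_1 = 6(Δ_0 - s'(-1)) = -24 and h_1·M_1 + 2h_1·M_2 = 6(s'(3) - Δ_1) = -9.
Solving: M_0 = -81/8, M_1 = 33/4, M_2 = -51/8.
On [1, 3], s'(x) = b_1 + 2c_1·(x - 1) + 3d_1·(x - 1)² with b_1 = Δ_1 - h_1(2M_1 + M_2)/6 = -23/8, c_1 = M_1/2 = 33/8, d_1 = (M_2 - M_1)/(6h_1) = -39/32. So s'(1) = -23/8.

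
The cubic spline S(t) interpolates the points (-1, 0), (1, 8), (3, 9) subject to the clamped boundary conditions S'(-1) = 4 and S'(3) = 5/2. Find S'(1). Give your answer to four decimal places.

Let M_i = S''(x_i). Step sizes h_i = 2, 2; slopes of the chords Δ_i = (y_(i+1) - y_i)/h_i = 4, 1/2.
  2·M_0 + 8·M_1 + 2·M_2 = 6(Δ_1 - Δ_0) = -21
Clamped end conditions give two more equations: 2h_0·M_0 + h_0·M_1 = 6(Δ_0 - S'(-1)) = 0 and h_1·M_1 + 2h_1·M_2 = 6(S'(3) - Δ_1) = 12.
Hence M_0 = 9/4, M_1 = -9/2, M_2 = 21/4.
On [1, 3], S'(t) = b_1 + 2c_1·(t - 1) + 3d_1·(t - 1)² with b_1 = Δ_1 - h_1(2M_1 + M_2)/6 = 7/4, c_1 = M_1/2 = -9/4, d_1 = (M_2 - M_1)/(6h_1) = 13/16. So S'(1) = 7/4.

1.7500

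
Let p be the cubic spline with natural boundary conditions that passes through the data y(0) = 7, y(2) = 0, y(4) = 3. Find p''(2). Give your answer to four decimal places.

Let σ_i = p''(x_i). Step sizes h_i = 2, 2; slopes of the chords Δ_i = (y_(i+1) - y_i)/h_i = -7/2, 3/2.
  2·σ_0 + 8·σ_1 + 2·σ_2 = 6(Δ_1 - Δ_0) = 30
Natural end conditions: σ_0 = σ_2 = 0.
Hence σ_0 = 0, σ_1 = 15/4, σ_2 = 0.

3.7500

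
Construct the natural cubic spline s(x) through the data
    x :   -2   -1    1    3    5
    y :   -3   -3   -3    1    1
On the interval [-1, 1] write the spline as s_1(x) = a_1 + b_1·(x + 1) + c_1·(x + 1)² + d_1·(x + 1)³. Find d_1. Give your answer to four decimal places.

Let m_i = s''(x_i). Step sizes h_i = 1, 2, 2, 2; slopes of the chords Δ_i = (y_(i+1) - y_i)/h_i = 0, 0, 2, 0.
  1·m_0 + 6·m_1 + 2·m_2 = 6(Δ_1 - Δ_0) = 0
  2·m_1 + 8·m_2 + 2·m_3 = 6(Δ_2 - Δ_1) = 12
  2·m_2 + 8·m_3 + 2·m_4 = 6(Δ_3 - Δ_2) = -12
Natural end conditions: m_0 = m_4 = 0.
Forward elimination and back-substitution give m_0 = 0, m_1 = -30/41, m_2 = 90/41, m_3 = -84/41, m_4 = 0.
On [-1, 1], with s_1(x) = a_1 + b_1·(x + 1) + c_1·(x + 1)² + d_1·(x + 1)³: c_1 = m_1/2 = -15/41, d_1 = (m_2 - m_1)/(6h_1) = 10/41, b_1 = Δ_1 - h_1(2m_1 + m_2)/6 = -10/41.

0.2439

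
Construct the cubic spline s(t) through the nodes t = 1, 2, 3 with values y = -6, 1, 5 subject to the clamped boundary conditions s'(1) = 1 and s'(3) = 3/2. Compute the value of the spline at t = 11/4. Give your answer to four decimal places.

Let M_i = s''(x_i). Step sizes h_i = 1, 1; slopes of the chords Δ_i = (y_(i+1) - y_i)/h_i = 7, 4.
  1·M_0 + 4·M_1 + 1·M_2 = 6(Δ_1 - Δ_0) = -18
Clamped end conditions give two more equations: 2h_0·M_0 + h_0·M_1 = 6(Δ_0 - s'(1)) = 36 and h_1·M_1 + 2h_1·M_2 = 6(s'(3) - Δ_1) = -15.
Solving the tridiagonal system: M_0 = 91/4, M_1 = -19/2, M_2 = -11/4.
On [2, 3], s(t) = 1 + 61/8·(t - 2) - 19/4·(t - 2)² + 9/8·(t - 2)³.
With (t - 2) = 3/4: s(11/4) = 2315/512.

4.5215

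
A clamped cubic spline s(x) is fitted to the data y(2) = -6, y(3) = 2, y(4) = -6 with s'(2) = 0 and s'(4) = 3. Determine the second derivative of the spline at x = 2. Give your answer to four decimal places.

49.5000

With σ_i denoting the second derivative at x_i, h_i = 1, 1, and Δ_i = (y_(i+1) − y_i)/h_i = 8, -8:
  1·σ_0 + 4·σ_1 + 1·σ_2 = 6(Δ_1 - Δ_0) = -96
Clamped end conditions give two more equations: 2h_0·σ_0 + h_0·σ_1 = 6(Δ_0 - s'(2)) = 48 and h_1·σ_1 + 2h_1·σ_2 = 6(s'(4) - Δ_1) = 66.
Hence σ_0 = 99/2, σ_1 = -51, σ_2 = 117/2.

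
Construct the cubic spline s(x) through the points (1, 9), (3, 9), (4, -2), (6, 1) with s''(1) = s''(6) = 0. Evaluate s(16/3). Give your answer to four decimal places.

-2.9122

With σ_i denoting the second derivative at x_i, h_i = 2, 1, 2, and Δ_i = (y_(i+1) − y_i)/h_i = 0, -11, 3/2:
  2·σ_0 + 6·σ_1 + 1·σ_2 = 6(Δ_1 - Δ_0) = -66
  1·σ_1 + 6·σ_2 + 2·σ_3 = 6(Δ_2 - Δ_1) = 75
Natural end conditions: σ_0 = σ_3 = 0.
Hence σ_0 = 0, σ_1 = -471/35, σ_2 = 516/35, σ_3 = 0.
On [4, 6], s(x) = -2 - 583/70·(x - 4) + 258/35·(x - 4)² - 43/35·(x - 4)³.
With (x - 4) = 4/3: s(16/3) = -2752/945.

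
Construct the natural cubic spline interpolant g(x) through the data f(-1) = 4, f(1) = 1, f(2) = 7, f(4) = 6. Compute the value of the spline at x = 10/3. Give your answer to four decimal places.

With M_i denoting the second derivative at x_i, h_i = 2, 1, 2, and Δ_i = (y_(i+1) − y_i)/h_i = -3/2, 6, -1/2:
  2·M_0 + 6·M_1 + 1·M_2 = 6(Δ_1 - Δ_0) = 45
  1·M_1 + 6·M_2 + 2·M_3 = 6(Δ_2 - Δ_1) = -39
Natural end conditions: M_0 = M_3 = 0.
Forward elimination and back-substitution give M_0 = 0, M_1 = 309/35, M_2 = -279/35, M_3 = 0.
On [2, 4], g(x) = 7 + 337/70·(x - 2) - 279/70·(x - 2)² + 93/140·(x - 2)³.
With (x - 2) = 4/3: g(10/3) = 2491/315.

7.9079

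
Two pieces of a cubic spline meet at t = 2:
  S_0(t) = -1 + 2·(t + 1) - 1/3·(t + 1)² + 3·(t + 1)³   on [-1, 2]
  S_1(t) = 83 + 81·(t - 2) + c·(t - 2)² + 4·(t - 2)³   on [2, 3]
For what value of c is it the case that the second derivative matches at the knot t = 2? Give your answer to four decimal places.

S_0''(t) = -2/3 + 18·(t + 1), so S_0''(2) = 160/3. On the right, S_1''(2) = 2c, so c = 80/3.

26.6667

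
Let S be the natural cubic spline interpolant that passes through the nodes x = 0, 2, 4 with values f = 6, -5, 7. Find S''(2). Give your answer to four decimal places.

With M_i denoting the second derivative at x_i, h_i = 2, 2, and Δ_i = (y_(i+1) − y_i)/h_i = -11/2, 6:
  2·M_0 + 8·M_1 + 2·M_2 = 6(Δ_1 - Δ_0) = 69
Natural end conditions: M_0 = M_2 = 0.
Solving: M_0 = 0, M_1 = 69/8, M_2 = 0.

8.6250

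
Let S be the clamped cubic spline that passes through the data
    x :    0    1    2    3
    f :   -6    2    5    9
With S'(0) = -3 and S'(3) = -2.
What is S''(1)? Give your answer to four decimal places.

-21.7333

Let m_i = S''(x_i). Step sizes h_i = 1, 1, 1; slopes of the chords Δ_i = (y_(i+1) - y_i)/h_i = 8, 3, 4.
  1·m_0 + 4·m_1 + 1·m_2 = 6(Δ_1 - Δ_0) = -30
  1·m_1 + 4·m_2 + 1·m_3 = 6(Δ_2 - Δ_1) = 6
Clamped end conditions give two more equations: 2h_0·m_0 + h_0·m_1 = 6(Δ_0 - S'(0)) = 66 and h_2·m_2 + 2h_2·m_3 = 6(S'(3) - Δ_2) = -36.
Solving: m_0 = 658/15, m_1 = -326/15, m_2 = 196/15, m_3 = -368/15.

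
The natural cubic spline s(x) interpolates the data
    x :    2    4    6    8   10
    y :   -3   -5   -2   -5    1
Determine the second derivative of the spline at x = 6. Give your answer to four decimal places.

Let σ_i = s''(x_i). Step sizes h_i = 2, 2, 2, 2; slopes of the chords Δ_i = (y_(i+1) - y_i)/h_i = -1, 3/2, -3/2, 3.
  2·σ_0 + 8·σ_1 + 2·σ_2 = 6(Δ_1 - Δ_0) = 15
  2·σ_1 + 8·σ_2 + 2·σ_3 = 6(Δ_2 - Δ_1) = -18
  2·σ_2 + 8·σ_3 + 2·σ_4 = 6(Δ_3 - Δ_2) = 27
Natural end conditions: σ_0 = σ_4 = 0.
Solving the tridiagonal system: σ_0 = 0, σ_1 = 81/28, σ_2 = -57/14, σ_3 = 123/28, σ_4 = 0.

-4.0714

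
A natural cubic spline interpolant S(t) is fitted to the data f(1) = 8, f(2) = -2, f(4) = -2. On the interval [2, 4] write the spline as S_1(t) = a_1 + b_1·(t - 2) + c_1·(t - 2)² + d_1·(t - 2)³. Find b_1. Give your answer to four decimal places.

-6.6667

With m_i denoting the second derivative at x_i, h_i = 1, 2, and Δ_i = (y_(i+1) − y_i)/h_i = -10, 0:
  1·m_0 + 6·m_1 + 2·m_2 = 6(Δ_1 - Δ_0) = 60
Natural end conditions: m_0 = m_2 = 0.
Hence m_0 = 0, m_1 = 10, m_2 = 0.
On [2, 4], with S_1(t) = a_1 + b_1·(t - 2) + c_1·(t - 2)² + d_1·(t - 2)³: c_1 = m_1/2 = 5, d_1 = (m_2 - m_1)/(6h_1) = -5/6, b_1 = Δ_1 - h_1(2m_1 + m_2)/6 = -20/3.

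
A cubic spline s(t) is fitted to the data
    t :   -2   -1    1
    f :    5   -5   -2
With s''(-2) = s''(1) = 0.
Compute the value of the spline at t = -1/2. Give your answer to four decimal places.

Let m_i = s''(x_i). Step sizes h_i = 1, 2; slopes of the chords Δ_i = (y_(i+1) - y_i)/h_i = -10, 3/2.
  1·m_0 + 6·m_1 + 2·m_2 = 6(Δ_1 - Δ_0) = 69
Natural end conditions: m_0 = m_2 = 0.
Solving the tridiagonal system: m_0 = 0, m_1 = 23/2, m_2 = 0.
On [-1, 1], s(t) = -5 - 37/6·(t + 1) + 23/4·(t + 1)² - 23/24·(t + 1)³.
With (t + 1) = 1/2: s(-1/2) = -433/64.

-6.7656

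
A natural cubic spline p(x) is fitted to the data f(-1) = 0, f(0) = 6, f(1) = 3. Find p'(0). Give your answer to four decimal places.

1.5000

Let σ_i = p''(x_i). Step sizes h_i = 1, 1; slopes of the chords Δ_i = (y_(i+1) - y_i)/h_i = 6, -3.
  1·σ_0 + 4·σ_1 + 1·σ_2 = 6(Δ_1 - Δ_0) = -54
Natural end conditions: σ_0 = σ_2 = 0.
Forward elimination and back-substitution give σ_0 = 0, σ_1 = -27/2, σ_2 = 0.
On [0, 1], p'(x) = b_1 + 2c_1·x + 3d_1·x² with b_1 = Δ_1 - h_1(2σ_1 + σ_2)/6 = 3/2, c_1 = σ_1/2 = -27/4, d_1 = (σ_2 - σ_1)/(6h_1) = 9/4. So p'(0) = 3/2.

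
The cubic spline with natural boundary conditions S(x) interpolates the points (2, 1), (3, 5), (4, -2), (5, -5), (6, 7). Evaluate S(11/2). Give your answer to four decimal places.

Put m_i = S'' at the i-th knot. Here h = (1, 1, 1, 1) and Δ = (4, -7, -3, 12), so the interior equations h_(i-1)·m_(i-1) + 2(h_(i-1)+h_i)·m_i + h_i·m_(i+1) = 6(Δ_i − Δ_(i-1)) read
  1·m_0 + 4·m_1 + 1·m_2 = 6(Δ_1 - Δ_0) = -66
  1·m_1 + 4·m_2 + 1·m_3 = 6(Δ_2 - Δ_1) = 24
  1·m_2 + 4·m_3 + 1·m_4 = 6(Δ_3 - Δ_2) = 90
Natural end conditions: m_0 = m_4 = 0.
Hence m_0 = 0, m_1 = -249/14, m_2 = 36/7, m_3 = 297/14, m_4 = 0.
On [5, 6], S(x) = -5 + 69/14·(x - 5) + 297/28·(x - 5)² - 99/28·(x - 5)³.
With (x - 5) = 1/2: S(11/2) = -73/224.

-0.3259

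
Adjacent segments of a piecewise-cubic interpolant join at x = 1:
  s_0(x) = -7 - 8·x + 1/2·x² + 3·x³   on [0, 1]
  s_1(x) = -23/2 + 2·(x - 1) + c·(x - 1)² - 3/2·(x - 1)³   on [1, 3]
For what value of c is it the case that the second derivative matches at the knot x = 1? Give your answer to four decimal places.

s_0''(x) = 1 + 18·x, so s_0''(1) = 19. On the right, s_1''(1) = 2c, so c = 19/2.

9.5000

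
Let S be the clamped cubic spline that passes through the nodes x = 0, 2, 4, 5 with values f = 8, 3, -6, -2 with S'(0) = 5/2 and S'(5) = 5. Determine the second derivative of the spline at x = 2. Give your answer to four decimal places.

-2.3043

Put M_i = S'' at the i-th knot. Here h = (2, 2, 1) and Δ = (-5/2, -9/2, 4), so the interior equations h_(i-1)·M_(i-1) + 2(h_(i-1)+h_i)·M_i + h_i·M_(i+1) = 6(Δ_i − Δ_(i-1)) read
  2·M_0 + 8·M_1 + 2·M_2 = 6(Δ_1 - Δ_0) = -12
  2·M_1 + 6·M_2 + 1·M_3 = 6(Δ_2 - Δ_1) = 51
Clamped end conditions give two more equations: 2h_0·M_0 + h_0·M_1 = 6(Δ_0 - S'(0)) = -30 and h_2·M_2 + 2h_2·M_3 = 6(S'(5) - Δ_2) = 6.
Hence M_0 = -146/23, M_1 = -53/23, M_2 = 220/23, M_3 = -41/23.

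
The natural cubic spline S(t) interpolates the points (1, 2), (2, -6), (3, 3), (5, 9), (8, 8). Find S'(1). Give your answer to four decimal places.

With M_i denoting the second derivative at x_i, h_i = 1, 1, 2, 3, and Δ_i = (y_(i+1) − y_i)/h_i = -8, 9, 3, -1/3:
  1·M_0 + 4·M_1 + 1·M_2 = 6(Δ_1 - Δ_0) = 102
  1·M_1 + 6·M_2 + 2·M_3 = 6(Δ_2 - Δ_1) = -36
  2·M_2 + 10·M_3 + 3·M_4 = 6(Δ_3 - Δ_2) = -20
Natural end conditions: M_0 = M_4 = 0.
Solving: M_0 = 0, M_1 = 3016/107, M_2 = -1150/107, M_3 = 16/107, M_4 = 0.
On [1, 2], S'(t) = b_0 + 2c_0·(t - 1) + 3d_0·(t - 1)² with b_0 = Δ_0 - h_0(2M_0 + M_1)/6 = -4076/321, c_0 = M_0/2 = 0, d_0 = (M_1 - M_0)/(6h_0) = 1508/321. So S'(1) = -4076/321.

-12.6978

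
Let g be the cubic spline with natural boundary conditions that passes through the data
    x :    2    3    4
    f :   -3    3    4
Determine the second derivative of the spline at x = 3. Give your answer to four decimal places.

-7.5000

Put m_i = g'' at the i-th knot. Here h = (1, 1) and Δ = (6, 1), so the interior equations h_(i-1)·m_(i-1) + 2(h_(i-1)+h_i)·m_i + h_i·m_(i+1) = 6(Δ_i − Δ_(i-1)) read
  1·m_0 + 4·m_1 + 1·m_2 = 6(Δ_1 - Δ_0) = -30
Natural end conditions: m_0 = m_2 = 0.
Forward elimination and back-substitution give m_0 = 0, m_1 = -15/2, m_2 = 0.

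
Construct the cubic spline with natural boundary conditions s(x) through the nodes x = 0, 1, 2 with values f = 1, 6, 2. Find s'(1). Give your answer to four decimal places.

Let M_i = s''(x_i). Step sizes h_i = 1, 1; slopes of the chords Δ_i = (y_(i+1) - y_i)/h_i = 5, -4.
  1·M_0 + 4·M_1 + 1·M_2 = 6(Δ_1 - Δ_0) = -54
Natural end conditions: M_0 = M_2 = 0.
Forward elimination and back-substitution give M_0 = 0, M_1 = -27/2, M_2 = 0.
On [1, 2], s'(x) = b_1 + 2c_1·(x - 1) + 3d_1·(x - 1)² with b_1 = Δ_1 - h_1(2M_1 + M_2)/6 = 1/2, c_1 = M_1/2 = -27/4, d_1 = (M_2 - M_1)/(6h_1) = 9/4. So s'(1) = 1/2.

0.5000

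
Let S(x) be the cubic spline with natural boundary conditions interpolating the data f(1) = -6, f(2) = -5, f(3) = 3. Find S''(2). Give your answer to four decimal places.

10.5000

Put M_i = S'' at the i-th knot. Here h = (1, 1) and Δ = (1, 8), so the interior equations h_(i-1)·M_(i-1) + 2(h_(i-1)+h_i)·M_i + h_i·M_(i+1) = 6(Δ_i − Δ_(i-1)) read
  1·M_0 + 4·M_1 + 1·M_2 = 6(Δ_1 - Δ_0) = 42
Natural end conditions: M_0 = M_2 = 0.
Solving the tridiagonal system: M_0 = 0, M_1 = 21/2, M_2 = 0.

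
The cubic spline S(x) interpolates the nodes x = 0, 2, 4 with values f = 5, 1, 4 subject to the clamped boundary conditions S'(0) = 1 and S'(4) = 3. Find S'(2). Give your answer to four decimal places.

-1.3750

Put m_i = S'' at the i-th knot. Here h = (2, 2) and Δ = (-2, 3/2), so the interior equations h_(i-1)·m_(i-1) + 2(h_(i-1)+h_i)·m_i + h_i·m_(i+1) = 6(Δ_i − Δ_(i-1)) read
  2·m_0 + 8·m_1 + 2·m_2 = 6(Δ_1 - Δ_0) = 21
Clamped end conditions give two more equations: 2h_0·m_0 + h_0·m_1 = 6(Δ_0 - S'(0)) = -18 and h_1·m_1 + 2h_1·m_2 = 6(S'(4) - Δ_1) = 9.
Forward elimination and back-substitution give m_0 = -53/8, m_1 = 17/4, m_2 = 1/8.
On [2, 4], S'(x) = b_1 + 2c_1·(x - 2) + 3d_1·(x - 2)² with b_1 = Δ_1 - h_1(2m_1 + m_2)/6 = -11/8, c_1 = m_1/2 = 17/8, d_1 = (m_2 - m_1)/(6h_1) = -11/32. So S'(2) = -11/8.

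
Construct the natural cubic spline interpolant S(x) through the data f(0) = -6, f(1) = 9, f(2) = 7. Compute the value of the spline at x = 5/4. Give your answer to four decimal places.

Let M_i = S''(x_i). Step sizes h_i = 1, 1; slopes of the chords Δ_i = (y_(i+1) - y_i)/h_i = 15, -2.
  1·M_0 + 4·M_1 + 1·M_2 = 6(Δ_1 - Δ_0) = -102
Natural end conditions: M_0 = M_2 = 0.
Solving: M_0 = 0, M_1 = -51/2, M_2 = 0.
On [1, 2], S(x) = 9 + 13/2·(x - 1) - 51/4·(x - 1)² + 17/4·(x - 1)³.
With (x - 1) = 1/4: S(5/4) = 2533/256.

9.8945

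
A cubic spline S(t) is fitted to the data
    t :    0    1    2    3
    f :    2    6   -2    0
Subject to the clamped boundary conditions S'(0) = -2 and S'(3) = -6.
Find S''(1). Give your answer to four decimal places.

With M_i denoting the second derivative at x_i, h_i = 1, 1, 1, and Δ_i = (y_(i+1) − y_i)/h_i = 4, -8, 2:
  1·M_0 + 4·M_1 + 1·M_2 = 6(Δ_1 - Δ_0) = -72
  1·M_1 + 4·M_2 + 1·M_3 = 6(Δ_2 - Δ_1) = 60
Clamped end conditions give two more equations: 2h_0·M_0 + h_0·M_1 = 6(Δ_0 - S'(0)) = 36 and h_2·M_2 + 2h_2·M_3 = 6(S'(3) - Δ_2) = -48.
Forward elimination and back-substitution give M_0 = 536/15, M_1 = -532/15, M_2 = 512/15, M_3 = -616/15.

-35.4667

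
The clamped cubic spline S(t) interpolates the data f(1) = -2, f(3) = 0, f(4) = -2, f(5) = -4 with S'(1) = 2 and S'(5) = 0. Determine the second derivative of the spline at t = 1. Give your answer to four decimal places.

-0.0909

Put σ_i = S'' at the i-th knot. Here h = (2, 1, 1) and Δ = (1, -2, -2), so the interior equations h_(i-1)·σ_(i-1) + 2(h_(i-1)+h_i)·σ_i + h_i·σ_(i+1) = 6(Δ_i − Δ_(i-1)) read
  2·σ_0 + 6·σ_1 + 1·σ_2 = 6(Δ_1 - Δ_0) = -18
  1·σ_1 + 4·σ_2 + 1·σ_3 = 6(Δ_2 - Δ_1) = 0
Clamped end conditions give two more equations: 2h_0·σ_0 + h_0·σ_1 = 6(Δ_0 - S'(1)) = -6 and h_2·σ_2 + 2h_2·σ_3 = 6(S'(5) - Δ_2) = 12.
Hence σ_0 = -1/11, σ_1 = -31/11, σ_2 = -10/11, σ_3 = 71/11.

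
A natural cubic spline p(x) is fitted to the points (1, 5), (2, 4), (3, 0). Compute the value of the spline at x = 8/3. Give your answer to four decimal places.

1.5556

Put M_i = p'' at the i-th knot. Here h = (1, 1) and Δ = (-1, -4), so the interior equations h_(i-1)·M_(i-1) + 2(h_(i-1)+h_i)·M_i + h_i·M_(i+1) = 6(Δ_i − Δ_(i-1)) read
  1·M_0 + 4·M_1 + 1·M_2 = 6(Δ_1 - Δ_0) = -18
Natural end conditions: M_0 = M_2 = 0.
Solving: M_0 = 0, M_1 = -9/2, M_2 = 0.
On [2, 3], p(x) = 4 - 5/2·(x - 2) - 9/4·(x - 2)² + 3/4·(x - 2)³.
With (x - 2) = 2/3: p(8/3) = 14/9.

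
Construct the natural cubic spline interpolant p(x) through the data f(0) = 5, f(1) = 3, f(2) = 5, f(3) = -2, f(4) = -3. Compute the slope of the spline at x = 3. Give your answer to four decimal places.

-5.6429

Put m_i = p'' at the i-th knot. Here h = (1, 1, 1, 1) and Δ = (-2, 2, -7, -1), so the interior equations h_(i-1)·m_(i-1) + 2(h_(i-1)+h_i)·m_i + h_i·m_(i+1) = 6(Δ_i − Δ_(i-1)) read
  1·m_0 + 4·m_1 + 1·m_2 = 6(Δ_1 - Δ_0) = 24
  1·m_1 + 4·m_2 + 1·m_3 = 6(Δ_2 - Δ_1) = -54
  1·m_2 + 4·m_3 + 1·m_4 = 6(Δ_3 - Δ_2) = 36
Natural end conditions: m_0 = m_4 = 0.
Forward elimination and back-substitution give m_0 = 0, m_1 = 153/14, m_2 = -138/7, m_3 = 195/14, m_4 = 0.
On [3, 4], p'(x) = b_3 + 2c_3·(x - 3) + 3d_3·(x - 3)² with b_3 = Δ_3 - h_3(2m_3 + m_4)/6 = -79/14, c_3 = m_3/2 = 195/28, d_3 = (m_4 - m_3)/(6h_3) = -65/28. So p'(3) = -79/14.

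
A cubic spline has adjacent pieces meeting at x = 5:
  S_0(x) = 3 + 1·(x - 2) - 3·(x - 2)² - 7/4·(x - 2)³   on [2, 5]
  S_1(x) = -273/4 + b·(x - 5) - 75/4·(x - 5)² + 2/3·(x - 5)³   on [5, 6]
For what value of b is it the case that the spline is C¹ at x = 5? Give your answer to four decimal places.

S_0'(x) = 1 - 6·(x - 2) - 21/4·(x - 2)², so S_0'(5) = -257/4. On the right, S_1'(5) = b, so b = -257/4.

-64.2500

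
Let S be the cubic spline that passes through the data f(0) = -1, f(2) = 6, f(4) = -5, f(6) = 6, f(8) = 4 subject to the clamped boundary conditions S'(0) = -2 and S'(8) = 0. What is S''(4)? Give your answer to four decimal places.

Put M_i = S'' at the i-th knot. Here h = (2, 2, 2, 2) and Δ = (7/2, -11/2, 11/2, -1), so the interior equations h_(i-1)·M_(i-1) + 2(h_(i-1)+h_i)·M_i + h_i·M_(i+1) = 6(Δ_i − Δ_(i-1)) read
  2·M_0 + 8·M_1 + 2·M_2 = 6(Δ_1 - Δ_0) = -54
  2·M_1 + 8·M_2 + 2·M_3 = 6(Δ_2 - Δ_1) = 66
  2·M_2 + 8·M_3 + 2·M_4 = 6(Δ_3 - Δ_2) = -39
Clamped end conditions give two more equations: 2h_0·M_0 + h_0·M_1 = 6(Δ_0 - S'(0)) = 33 and h_3·M_3 + 2h_3·M_4 = 6(S'(8) - Δ_3) = 6.
Solving the tridiagonal system: M_0 = 1717/112, M_1 = -793/56, M_2 = 229/16, M_3 = -565/56, M_4 = 733/112.

14.3125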